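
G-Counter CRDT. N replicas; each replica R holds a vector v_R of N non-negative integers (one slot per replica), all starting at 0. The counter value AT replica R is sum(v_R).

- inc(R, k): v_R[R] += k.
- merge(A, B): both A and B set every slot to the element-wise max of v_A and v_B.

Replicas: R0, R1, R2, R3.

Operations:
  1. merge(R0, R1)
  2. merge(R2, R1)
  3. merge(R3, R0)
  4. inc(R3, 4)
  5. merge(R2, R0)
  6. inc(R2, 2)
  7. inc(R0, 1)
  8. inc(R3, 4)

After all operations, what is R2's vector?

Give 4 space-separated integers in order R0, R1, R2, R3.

Answer: 0 0 2 0

Derivation:
Op 1: merge R0<->R1 -> R0=(0,0,0,0) R1=(0,0,0,0)
Op 2: merge R2<->R1 -> R2=(0,0,0,0) R1=(0,0,0,0)
Op 3: merge R3<->R0 -> R3=(0,0,0,0) R0=(0,0,0,0)
Op 4: inc R3 by 4 -> R3=(0,0,0,4) value=4
Op 5: merge R2<->R0 -> R2=(0,0,0,0) R0=(0,0,0,0)
Op 6: inc R2 by 2 -> R2=(0,0,2,0) value=2
Op 7: inc R0 by 1 -> R0=(1,0,0,0) value=1
Op 8: inc R3 by 4 -> R3=(0,0,0,8) value=8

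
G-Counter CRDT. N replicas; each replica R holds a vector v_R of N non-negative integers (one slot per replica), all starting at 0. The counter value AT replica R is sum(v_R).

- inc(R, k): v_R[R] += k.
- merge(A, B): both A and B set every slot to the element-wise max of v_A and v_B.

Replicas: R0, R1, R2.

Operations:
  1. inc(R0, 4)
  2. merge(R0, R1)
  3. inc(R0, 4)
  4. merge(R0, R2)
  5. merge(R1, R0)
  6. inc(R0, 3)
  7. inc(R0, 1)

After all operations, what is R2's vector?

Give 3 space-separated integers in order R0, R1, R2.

Answer: 8 0 0

Derivation:
Op 1: inc R0 by 4 -> R0=(4,0,0) value=4
Op 2: merge R0<->R1 -> R0=(4,0,0) R1=(4,0,0)
Op 3: inc R0 by 4 -> R0=(8,0,0) value=8
Op 4: merge R0<->R2 -> R0=(8,0,0) R2=(8,0,0)
Op 5: merge R1<->R0 -> R1=(8,0,0) R0=(8,0,0)
Op 6: inc R0 by 3 -> R0=(11,0,0) value=11
Op 7: inc R0 by 1 -> R0=(12,0,0) value=12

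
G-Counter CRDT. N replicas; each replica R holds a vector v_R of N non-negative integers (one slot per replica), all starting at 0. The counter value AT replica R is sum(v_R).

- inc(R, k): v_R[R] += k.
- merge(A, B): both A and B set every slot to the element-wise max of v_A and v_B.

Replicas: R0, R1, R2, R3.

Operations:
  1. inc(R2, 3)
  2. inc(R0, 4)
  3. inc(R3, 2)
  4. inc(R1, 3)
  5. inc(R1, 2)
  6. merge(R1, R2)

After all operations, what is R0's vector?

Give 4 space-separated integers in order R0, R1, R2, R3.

Answer: 4 0 0 0

Derivation:
Op 1: inc R2 by 3 -> R2=(0,0,3,0) value=3
Op 2: inc R0 by 4 -> R0=(4,0,0,0) value=4
Op 3: inc R3 by 2 -> R3=(0,0,0,2) value=2
Op 4: inc R1 by 3 -> R1=(0,3,0,0) value=3
Op 5: inc R1 by 2 -> R1=(0,5,0,0) value=5
Op 6: merge R1<->R2 -> R1=(0,5,3,0) R2=(0,5,3,0)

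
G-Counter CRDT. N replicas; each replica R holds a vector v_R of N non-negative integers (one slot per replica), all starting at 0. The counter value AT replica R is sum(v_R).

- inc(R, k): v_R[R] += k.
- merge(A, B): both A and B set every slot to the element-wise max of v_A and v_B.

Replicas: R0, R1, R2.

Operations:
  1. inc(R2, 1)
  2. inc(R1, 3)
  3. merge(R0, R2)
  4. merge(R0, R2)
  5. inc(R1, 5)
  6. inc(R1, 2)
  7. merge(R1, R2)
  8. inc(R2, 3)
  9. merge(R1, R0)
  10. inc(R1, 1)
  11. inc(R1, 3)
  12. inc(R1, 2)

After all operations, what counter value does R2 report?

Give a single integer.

Answer: 14

Derivation:
Op 1: inc R2 by 1 -> R2=(0,0,1) value=1
Op 2: inc R1 by 3 -> R1=(0,3,0) value=3
Op 3: merge R0<->R2 -> R0=(0,0,1) R2=(0,0,1)
Op 4: merge R0<->R2 -> R0=(0,0,1) R2=(0,0,1)
Op 5: inc R1 by 5 -> R1=(0,8,0) value=8
Op 6: inc R1 by 2 -> R1=(0,10,0) value=10
Op 7: merge R1<->R2 -> R1=(0,10,1) R2=(0,10,1)
Op 8: inc R2 by 3 -> R2=(0,10,4) value=14
Op 9: merge R1<->R0 -> R1=(0,10,1) R0=(0,10,1)
Op 10: inc R1 by 1 -> R1=(0,11,1) value=12
Op 11: inc R1 by 3 -> R1=(0,14,1) value=15
Op 12: inc R1 by 2 -> R1=(0,16,1) value=17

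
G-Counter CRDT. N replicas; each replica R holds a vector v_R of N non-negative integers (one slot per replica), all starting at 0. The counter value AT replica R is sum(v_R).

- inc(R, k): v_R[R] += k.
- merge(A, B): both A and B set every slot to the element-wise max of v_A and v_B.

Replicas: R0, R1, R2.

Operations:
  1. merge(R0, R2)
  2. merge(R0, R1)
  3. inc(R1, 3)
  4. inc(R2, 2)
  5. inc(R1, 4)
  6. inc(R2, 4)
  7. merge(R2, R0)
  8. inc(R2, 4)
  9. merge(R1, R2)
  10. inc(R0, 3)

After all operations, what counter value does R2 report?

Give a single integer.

Op 1: merge R0<->R2 -> R0=(0,0,0) R2=(0,0,0)
Op 2: merge R0<->R1 -> R0=(0,0,0) R1=(0,0,0)
Op 3: inc R1 by 3 -> R1=(0,3,0) value=3
Op 4: inc R2 by 2 -> R2=(0,0,2) value=2
Op 5: inc R1 by 4 -> R1=(0,7,0) value=7
Op 6: inc R2 by 4 -> R2=(0,0,6) value=6
Op 7: merge R2<->R0 -> R2=(0,0,6) R0=(0,0,6)
Op 8: inc R2 by 4 -> R2=(0,0,10) value=10
Op 9: merge R1<->R2 -> R1=(0,7,10) R2=(0,7,10)
Op 10: inc R0 by 3 -> R0=(3,0,6) value=9

Answer: 17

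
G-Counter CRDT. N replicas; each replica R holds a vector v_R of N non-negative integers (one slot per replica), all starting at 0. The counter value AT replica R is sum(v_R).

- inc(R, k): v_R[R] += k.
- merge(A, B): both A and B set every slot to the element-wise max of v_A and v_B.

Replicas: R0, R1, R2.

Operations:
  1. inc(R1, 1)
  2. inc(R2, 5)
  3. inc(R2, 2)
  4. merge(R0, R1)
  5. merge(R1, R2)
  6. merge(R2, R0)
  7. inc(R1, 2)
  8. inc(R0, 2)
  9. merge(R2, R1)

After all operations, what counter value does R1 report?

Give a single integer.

Answer: 10

Derivation:
Op 1: inc R1 by 1 -> R1=(0,1,0) value=1
Op 2: inc R2 by 5 -> R2=(0,0,5) value=5
Op 3: inc R2 by 2 -> R2=(0,0,7) value=7
Op 4: merge R0<->R1 -> R0=(0,1,0) R1=(0,1,0)
Op 5: merge R1<->R2 -> R1=(0,1,7) R2=(0,1,7)
Op 6: merge R2<->R0 -> R2=(0,1,7) R0=(0,1,7)
Op 7: inc R1 by 2 -> R1=(0,3,7) value=10
Op 8: inc R0 by 2 -> R0=(2,1,7) value=10
Op 9: merge R2<->R1 -> R2=(0,3,7) R1=(0,3,7)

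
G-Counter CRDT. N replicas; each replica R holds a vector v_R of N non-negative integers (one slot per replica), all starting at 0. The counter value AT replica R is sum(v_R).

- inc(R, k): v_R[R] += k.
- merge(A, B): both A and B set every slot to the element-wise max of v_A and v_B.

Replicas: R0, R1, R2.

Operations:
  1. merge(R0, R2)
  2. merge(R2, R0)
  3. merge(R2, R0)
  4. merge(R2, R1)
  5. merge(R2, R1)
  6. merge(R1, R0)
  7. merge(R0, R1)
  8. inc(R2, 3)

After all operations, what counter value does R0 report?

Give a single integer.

Answer: 0

Derivation:
Op 1: merge R0<->R2 -> R0=(0,0,0) R2=(0,0,0)
Op 2: merge R2<->R0 -> R2=(0,0,0) R0=(0,0,0)
Op 3: merge R2<->R0 -> R2=(0,0,0) R0=(0,0,0)
Op 4: merge R2<->R1 -> R2=(0,0,0) R1=(0,0,0)
Op 5: merge R2<->R1 -> R2=(0,0,0) R1=(0,0,0)
Op 6: merge R1<->R0 -> R1=(0,0,0) R0=(0,0,0)
Op 7: merge R0<->R1 -> R0=(0,0,0) R1=(0,0,0)
Op 8: inc R2 by 3 -> R2=(0,0,3) value=3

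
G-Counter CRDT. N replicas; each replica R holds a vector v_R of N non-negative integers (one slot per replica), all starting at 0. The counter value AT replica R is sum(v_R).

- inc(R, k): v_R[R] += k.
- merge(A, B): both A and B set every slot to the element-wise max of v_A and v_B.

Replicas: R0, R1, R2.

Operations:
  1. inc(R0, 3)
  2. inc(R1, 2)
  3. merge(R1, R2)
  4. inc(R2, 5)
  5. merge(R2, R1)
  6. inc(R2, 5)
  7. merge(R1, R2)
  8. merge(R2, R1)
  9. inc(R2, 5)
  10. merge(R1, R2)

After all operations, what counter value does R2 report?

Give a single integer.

Op 1: inc R0 by 3 -> R0=(3,0,0) value=3
Op 2: inc R1 by 2 -> R1=(0,2,0) value=2
Op 3: merge R1<->R2 -> R1=(0,2,0) R2=(0,2,0)
Op 4: inc R2 by 5 -> R2=(0,2,5) value=7
Op 5: merge R2<->R1 -> R2=(0,2,5) R1=(0,2,5)
Op 6: inc R2 by 5 -> R2=(0,2,10) value=12
Op 7: merge R1<->R2 -> R1=(0,2,10) R2=(0,2,10)
Op 8: merge R2<->R1 -> R2=(0,2,10) R1=(0,2,10)
Op 9: inc R2 by 5 -> R2=(0,2,15) value=17
Op 10: merge R1<->R2 -> R1=(0,2,15) R2=(0,2,15)

Answer: 17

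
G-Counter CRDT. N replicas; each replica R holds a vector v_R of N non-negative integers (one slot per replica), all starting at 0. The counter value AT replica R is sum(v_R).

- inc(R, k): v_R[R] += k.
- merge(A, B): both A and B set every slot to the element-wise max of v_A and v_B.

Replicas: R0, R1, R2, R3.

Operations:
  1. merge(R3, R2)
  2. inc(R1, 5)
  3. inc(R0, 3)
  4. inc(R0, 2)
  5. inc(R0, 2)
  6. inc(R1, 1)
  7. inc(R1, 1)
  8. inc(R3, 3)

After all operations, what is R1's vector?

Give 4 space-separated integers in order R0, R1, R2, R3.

Answer: 0 7 0 0

Derivation:
Op 1: merge R3<->R2 -> R3=(0,0,0,0) R2=(0,0,0,0)
Op 2: inc R1 by 5 -> R1=(0,5,0,0) value=5
Op 3: inc R0 by 3 -> R0=(3,0,0,0) value=3
Op 4: inc R0 by 2 -> R0=(5,0,0,0) value=5
Op 5: inc R0 by 2 -> R0=(7,0,0,0) value=7
Op 6: inc R1 by 1 -> R1=(0,6,0,0) value=6
Op 7: inc R1 by 1 -> R1=(0,7,0,0) value=7
Op 8: inc R3 by 3 -> R3=(0,0,0,3) value=3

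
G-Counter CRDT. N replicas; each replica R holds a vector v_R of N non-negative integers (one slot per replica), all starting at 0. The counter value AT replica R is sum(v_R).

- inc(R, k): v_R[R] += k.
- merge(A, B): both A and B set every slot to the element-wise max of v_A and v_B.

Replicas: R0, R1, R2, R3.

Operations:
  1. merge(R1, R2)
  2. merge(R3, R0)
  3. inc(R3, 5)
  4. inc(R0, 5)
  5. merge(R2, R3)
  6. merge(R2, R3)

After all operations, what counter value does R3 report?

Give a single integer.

Answer: 5

Derivation:
Op 1: merge R1<->R2 -> R1=(0,0,0,0) R2=(0,0,0,0)
Op 2: merge R3<->R0 -> R3=(0,0,0,0) R0=(0,0,0,0)
Op 3: inc R3 by 5 -> R3=(0,0,0,5) value=5
Op 4: inc R0 by 5 -> R0=(5,0,0,0) value=5
Op 5: merge R2<->R3 -> R2=(0,0,0,5) R3=(0,0,0,5)
Op 6: merge R2<->R3 -> R2=(0,0,0,5) R3=(0,0,0,5)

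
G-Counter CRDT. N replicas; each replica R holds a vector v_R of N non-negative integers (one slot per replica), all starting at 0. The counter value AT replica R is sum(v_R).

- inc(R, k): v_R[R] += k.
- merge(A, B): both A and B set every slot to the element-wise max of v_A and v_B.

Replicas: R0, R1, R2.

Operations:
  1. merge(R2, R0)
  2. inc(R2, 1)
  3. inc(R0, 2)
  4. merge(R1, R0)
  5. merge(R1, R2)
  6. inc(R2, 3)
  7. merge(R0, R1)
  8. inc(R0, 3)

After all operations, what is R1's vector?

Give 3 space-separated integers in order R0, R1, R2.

Op 1: merge R2<->R0 -> R2=(0,0,0) R0=(0,0,0)
Op 2: inc R2 by 1 -> R2=(0,0,1) value=1
Op 3: inc R0 by 2 -> R0=(2,0,0) value=2
Op 4: merge R1<->R0 -> R1=(2,0,0) R0=(2,0,0)
Op 5: merge R1<->R2 -> R1=(2,0,1) R2=(2,0,1)
Op 6: inc R2 by 3 -> R2=(2,0,4) value=6
Op 7: merge R0<->R1 -> R0=(2,0,1) R1=(2,0,1)
Op 8: inc R0 by 3 -> R0=(5,0,1) value=6

Answer: 2 0 1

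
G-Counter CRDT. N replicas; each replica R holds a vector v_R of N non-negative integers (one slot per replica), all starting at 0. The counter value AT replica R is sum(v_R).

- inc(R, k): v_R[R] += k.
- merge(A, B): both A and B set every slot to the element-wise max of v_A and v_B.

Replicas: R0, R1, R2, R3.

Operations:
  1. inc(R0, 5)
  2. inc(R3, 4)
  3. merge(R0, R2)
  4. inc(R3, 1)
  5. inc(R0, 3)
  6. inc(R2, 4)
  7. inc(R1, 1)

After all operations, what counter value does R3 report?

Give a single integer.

Op 1: inc R0 by 5 -> R0=(5,0,0,0) value=5
Op 2: inc R3 by 4 -> R3=(0,0,0,4) value=4
Op 3: merge R0<->R2 -> R0=(5,0,0,0) R2=(5,0,0,0)
Op 4: inc R3 by 1 -> R3=(0,0,0,5) value=5
Op 5: inc R0 by 3 -> R0=(8,0,0,0) value=8
Op 6: inc R2 by 4 -> R2=(5,0,4,0) value=9
Op 7: inc R1 by 1 -> R1=(0,1,0,0) value=1

Answer: 5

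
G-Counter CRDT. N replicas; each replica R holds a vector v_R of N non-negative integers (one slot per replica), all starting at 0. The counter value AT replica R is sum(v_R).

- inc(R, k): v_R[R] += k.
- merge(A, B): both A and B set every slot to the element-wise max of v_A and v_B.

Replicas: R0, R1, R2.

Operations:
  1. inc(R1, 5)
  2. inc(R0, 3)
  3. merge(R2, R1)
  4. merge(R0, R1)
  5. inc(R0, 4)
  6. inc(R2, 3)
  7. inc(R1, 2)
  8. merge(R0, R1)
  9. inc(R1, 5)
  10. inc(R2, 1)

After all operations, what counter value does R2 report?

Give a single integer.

Op 1: inc R1 by 5 -> R1=(0,5,0) value=5
Op 2: inc R0 by 3 -> R0=(3,0,0) value=3
Op 3: merge R2<->R1 -> R2=(0,5,0) R1=(0,5,0)
Op 4: merge R0<->R1 -> R0=(3,5,0) R1=(3,5,0)
Op 5: inc R0 by 4 -> R0=(7,5,0) value=12
Op 6: inc R2 by 3 -> R2=(0,5,3) value=8
Op 7: inc R1 by 2 -> R1=(3,7,0) value=10
Op 8: merge R0<->R1 -> R0=(7,7,0) R1=(7,7,0)
Op 9: inc R1 by 5 -> R1=(7,12,0) value=19
Op 10: inc R2 by 1 -> R2=(0,5,4) value=9

Answer: 9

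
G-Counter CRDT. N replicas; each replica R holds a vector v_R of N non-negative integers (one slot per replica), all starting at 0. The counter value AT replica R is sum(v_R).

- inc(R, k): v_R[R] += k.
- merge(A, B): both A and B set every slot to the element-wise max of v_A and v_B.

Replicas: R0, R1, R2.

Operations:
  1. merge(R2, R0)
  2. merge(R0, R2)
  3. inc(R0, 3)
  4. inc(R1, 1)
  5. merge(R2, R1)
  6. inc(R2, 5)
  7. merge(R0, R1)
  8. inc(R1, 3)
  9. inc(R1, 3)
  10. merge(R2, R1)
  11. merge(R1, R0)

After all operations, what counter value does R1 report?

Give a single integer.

Answer: 15

Derivation:
Op 1: merge R2<->R0 -> R2=(0,0,0) R0=(0,0,0)
Op 2: merge R0<->R2 -> R0=(0,0,0) R2=(0,0,0)
Op 3: inc R0 by 3 -> R0=(3,0,0) value=3
Op 4: inc R1 by 1 -> R1=(0,1,0) value=1
Op 5: merge R2<->R1 -> R2=(0,1,0) R1=(0,1,0)
Op 6: inc R2 by 5 -> R2=(0,1,5) value=6
Op 7: merge R0<->R1 -> R0=(3,1,0) R1=(3,1,0)
Op 8: inc R1 by 3 -> R1=(3,4,0) value=7
Op 9: inc R1 by 3 -> R1=(3,7,0) value=10
Op 10: merge R2<->R1 -> R2=(3,7,5) R1=(3,7,5)
Op 11: merge R1<->R0 -> R1=(3,7,5) R0=(3,7,5)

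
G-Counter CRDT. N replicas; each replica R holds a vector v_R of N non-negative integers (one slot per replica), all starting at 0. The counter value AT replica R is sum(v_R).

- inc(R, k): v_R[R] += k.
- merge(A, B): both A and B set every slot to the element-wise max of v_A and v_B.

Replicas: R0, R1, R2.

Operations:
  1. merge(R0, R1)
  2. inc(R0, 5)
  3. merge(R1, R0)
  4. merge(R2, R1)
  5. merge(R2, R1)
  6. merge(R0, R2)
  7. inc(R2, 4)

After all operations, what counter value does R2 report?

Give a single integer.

Answer: 9

Derivation:
Op 1: merge R0<->R1 -> R0=(0,0,0) R1=(0,0,0)
Op 2: inc R0 by 5 -> R0=(5,0,0) value=5
Op 3: merge R1<->R0 -> R1=(5,0,0) R0=(5,0,0)
Op 4: merge R2<->R1 -> R2=(5,0,0) R1=(5,0,0)
Op 5: merge R2<->R1 -> R2=(5,0,0) R1=(5,0,0)
Op 6: merge R0<->R2 -> R0=(5,0,0) R2=(5,0,0)
Op 7: inc R2 by 4 -> R2=(5,0,4) value=9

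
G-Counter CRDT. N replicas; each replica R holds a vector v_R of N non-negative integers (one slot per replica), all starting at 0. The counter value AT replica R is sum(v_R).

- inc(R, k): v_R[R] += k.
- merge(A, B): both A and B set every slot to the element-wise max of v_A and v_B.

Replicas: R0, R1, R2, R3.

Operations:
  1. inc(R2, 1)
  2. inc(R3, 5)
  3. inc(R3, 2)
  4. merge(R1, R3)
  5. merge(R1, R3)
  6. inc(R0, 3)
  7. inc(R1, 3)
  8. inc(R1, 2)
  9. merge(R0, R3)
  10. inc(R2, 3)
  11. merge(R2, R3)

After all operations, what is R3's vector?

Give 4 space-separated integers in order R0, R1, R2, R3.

Answer: 3 0 4 7

Derivation:
Op 1: inc R2 by 1 -> R2=(0,0,1,0) value=1
Op 2: inc R3 by 5 -> R3=(0,0,0,5) value=5
Op 3: inc R3 by 2 -> R3=(0,0,0,7) value=7
Op 4: merge R1<->R3 -> R1=(0,0,0,7) R3=(0,0,0,7)
Op 5: merge R1<->R3 -> R1=(0,0,0,7) R3=(0,0,0,7)
Op 6: inc R0 by 3 -> R0=(3,0,0,0) value=3
Op 7: inc R1 by 3 -> R1=(0,3,0,7) value=10
Op 8: inc R1 by 2 -> R1=(0,5,0,7) value=12
Op 9: merge R0<->R3 -> R0=(3,0,0,7) R3=(3,0,0,7)
Op 10: inc R2 by 3 -> R2=(0,0,4,0) value=4
Op 11: merge R2<->R3 -> R2=(3,0,4,7) R3=(3,0,4,7)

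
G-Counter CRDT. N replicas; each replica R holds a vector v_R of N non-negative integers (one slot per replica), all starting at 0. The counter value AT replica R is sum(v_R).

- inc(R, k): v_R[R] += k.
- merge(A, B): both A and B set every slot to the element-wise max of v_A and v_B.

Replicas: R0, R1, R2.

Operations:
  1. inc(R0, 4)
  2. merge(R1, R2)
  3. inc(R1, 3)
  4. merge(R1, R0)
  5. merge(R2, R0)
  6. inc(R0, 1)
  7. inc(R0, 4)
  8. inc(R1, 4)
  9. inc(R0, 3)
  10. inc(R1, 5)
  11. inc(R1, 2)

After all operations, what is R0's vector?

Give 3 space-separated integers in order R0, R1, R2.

Answer: 12 3 0

Derivation:
Op 1: inc R0 by 4 -> R0=(4,0,0) value=4
Op 2: merge R1<->R2 -> R1=(0,0,0) R2=(0,0,0)
Op 3: inc R1 by 3 -> R1=(0,3,0) value=3
Op 4: merge R1<->R0 -> R1=(4,3,0) R0=(4,3,0)
Op 5: merge R2<->R0 -> R2=(4,3,0) R0=(4,3,0)
Op 6: inc R0 by 1 -> R0=(5,3,0) value=8
Op 7: inc R0 by 4 -> R0=(9,3,0) value=12
Op 8: inc R1 by 4 -> R1=(4,7,0) value=11
Op 9: inc R0 by 3 -> R0=(12,3,0) value=15
Op 10: inc R1 by 5 -> R1=(4,12,0) value=16
Op 11: inc R1 by 2 -> R1=(4,14,0) value=18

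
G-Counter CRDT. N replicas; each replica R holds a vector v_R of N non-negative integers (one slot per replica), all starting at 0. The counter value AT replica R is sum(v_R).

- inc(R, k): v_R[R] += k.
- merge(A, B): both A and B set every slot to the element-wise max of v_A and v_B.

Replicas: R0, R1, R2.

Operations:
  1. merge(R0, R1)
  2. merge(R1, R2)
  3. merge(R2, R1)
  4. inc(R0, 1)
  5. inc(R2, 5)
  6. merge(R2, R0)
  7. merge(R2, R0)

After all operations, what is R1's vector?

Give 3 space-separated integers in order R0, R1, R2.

Answer: 0 0 0

Derivation:
Op 1: merge R0<->R1 -> R0=(0,0,0) R1=(0,0,0)
Op 2: merge R1<->R2 -> R1=(0,0,0) R2=(0,0,0)
Op 3: merge R2<->R1 -> R2=(0,0,0) R1=(0,0,0)
Op 4: inc R0 by 1 -> R0=(1,0,0) value=1
Op 5: inc R2 by 5 -> R2=(0,0,5) value=5
Op 6: merge R2<->R0 -> R2=(1,0,5) R0=(1,0,5)
Op 7: merge R2<->R0 -> R2=(1,0,5) R0=(1,0,5)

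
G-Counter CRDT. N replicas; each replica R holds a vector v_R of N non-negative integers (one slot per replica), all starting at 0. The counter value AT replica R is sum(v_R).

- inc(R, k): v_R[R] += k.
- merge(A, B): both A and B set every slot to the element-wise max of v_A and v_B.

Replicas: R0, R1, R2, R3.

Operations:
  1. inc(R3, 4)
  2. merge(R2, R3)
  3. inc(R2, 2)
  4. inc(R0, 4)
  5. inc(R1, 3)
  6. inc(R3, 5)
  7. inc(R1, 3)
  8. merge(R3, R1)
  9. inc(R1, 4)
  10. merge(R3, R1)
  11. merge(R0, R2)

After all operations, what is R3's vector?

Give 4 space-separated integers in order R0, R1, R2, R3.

Answer: 0 10 0 9

Derivation:
Op 1: inc R3 by 4 -> R3=(0,0,0,4) value=4
Op 2: merge R2<->R3 -> R2=(0,0,0,4) R3=(0,0,0,4)
Op 3: inc R2 by 2 -> R2=(0,0,2,4) value=6
Op 4: inc R0 by 4 -> R0=(4,0,0,0) value=4
Op 5: inc R1 by 3 -> R1=(0,3,0,0) value=3
Op 6: inc R3 by 5 -> R3=(0,0,0,9) value=9
Op 7: inc R1 by 3 -> R1=(0,6,0,0) value=6
Op 8: merge R3<->R1 -> R3=(0,6,0,9) R1=(0,6,0,9)
Op 9: inc R1 by 4 -> R1=(0,10,0,9) value=19
Op 10: merge R3<->R1 -> R3=(0,10,0,9) R1=(0,10,0,9)
Op 11: merge R0<->R2 -> R0=(4,0,2,4) R2=(4,0,2,4)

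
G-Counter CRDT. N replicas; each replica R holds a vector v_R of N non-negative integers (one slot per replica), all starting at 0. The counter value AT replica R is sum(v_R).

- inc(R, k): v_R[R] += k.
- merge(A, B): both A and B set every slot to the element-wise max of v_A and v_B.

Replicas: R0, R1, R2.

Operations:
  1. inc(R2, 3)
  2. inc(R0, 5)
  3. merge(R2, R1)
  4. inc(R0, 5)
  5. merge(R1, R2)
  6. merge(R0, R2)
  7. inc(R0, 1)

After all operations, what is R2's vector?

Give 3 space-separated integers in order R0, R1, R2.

Answer: 10 0 3

Derivation:
Op 1: inc R2 by 3 -> R2=(0,0,3) value=3
Op 2: inc R0 by 5 -> R0=(5,0,0) value=5
Op 3: merge R2<->R1 -> R2=(0,0,3) R1=(0,0,3)
Op 4: inc R0 by 5 -> R0=(10,0,0) value=10
Op 5: merge R1<->R2 -> R1=(0,0,3) R2=(0,0,3)
Op 6: merge R0<->R2 -> R0=(10,0,3) R2=(10,0,3)
Op 7: inc R0 by 1 -> R0=(11,0,3) value=14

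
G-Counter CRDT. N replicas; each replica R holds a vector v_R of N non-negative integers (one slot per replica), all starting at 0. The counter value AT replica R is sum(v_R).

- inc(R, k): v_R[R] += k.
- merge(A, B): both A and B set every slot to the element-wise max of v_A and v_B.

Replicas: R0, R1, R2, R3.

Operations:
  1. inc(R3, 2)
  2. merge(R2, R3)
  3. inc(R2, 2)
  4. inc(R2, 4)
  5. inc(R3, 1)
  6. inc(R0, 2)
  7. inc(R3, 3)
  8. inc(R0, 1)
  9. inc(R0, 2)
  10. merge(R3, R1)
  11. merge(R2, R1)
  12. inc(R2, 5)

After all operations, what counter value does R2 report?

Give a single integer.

Op 1: inc R3 by 2 -> R3=(0,0,0,2) value=2
Op 2: merge R2<->R3 -> R2=(0,0,0,2) R3=(0,0,0,2)
Op 3: inc R2 by 2 -> R2=(0,0,2,2) value=4
Op 4: inc R2 by 4 -> R2=(0,0,6,2) value=8
Op 5: inc R3 by 1 -> R3=(0,0,0,3) value=3
Op 6: inc R0 by 2 -> R0=(2,0,0,0) value=2
Op 7: inc R3 by 3 -> R3=(0,0,0,6) value=6
Op 8: inc R0 by 1 -> R0=(3,0,0,0) value=3
Op 9: inc R0 by 2 -> R0=(5,0,0,0) value=5
Op 10: merge R3<->R1 -> R3=(0,0,0,6) R1=(0,0,0,6)
Op 11: merge R2<->R1 -> R2=(0,0,6,6) R1=(0,0,6,6)
Op 12: inc R2 by 5 -> R2=(0,0,11,6) value=17

Answer: 17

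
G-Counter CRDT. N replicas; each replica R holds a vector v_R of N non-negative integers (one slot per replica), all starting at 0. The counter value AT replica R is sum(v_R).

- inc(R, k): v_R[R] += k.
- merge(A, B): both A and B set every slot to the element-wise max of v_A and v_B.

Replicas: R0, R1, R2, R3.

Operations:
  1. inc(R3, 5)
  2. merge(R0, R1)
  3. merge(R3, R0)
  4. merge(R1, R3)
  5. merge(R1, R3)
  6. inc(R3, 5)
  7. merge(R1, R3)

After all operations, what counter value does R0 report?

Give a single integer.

Answer: 5

Derivation:
Op 1: inc R3 by 5 -> R3=(0,0,0,5) value=5
Op 2: merge R0<->R1 -> R0=(0,0,0,0) R1=(0,0,0,0)
Op 3: merge R3<->R0 -> R3=(0,0,0,5) R0=(0,0,0,5)
Op 4: merge R1<->R3 -> R1=(0,0,0,5) R3=(0,0,0,5)
Op 5: merge R1<->R3 -> R1=(0,0,0,5) R3=(0,0,0,5)
Op 6: inc R3 by 5 -> R3=(0,0,0,10) value=10
Op 7: merge R1<->R3 -> R1=(0,0,0,10) R3=(0,0,0,10)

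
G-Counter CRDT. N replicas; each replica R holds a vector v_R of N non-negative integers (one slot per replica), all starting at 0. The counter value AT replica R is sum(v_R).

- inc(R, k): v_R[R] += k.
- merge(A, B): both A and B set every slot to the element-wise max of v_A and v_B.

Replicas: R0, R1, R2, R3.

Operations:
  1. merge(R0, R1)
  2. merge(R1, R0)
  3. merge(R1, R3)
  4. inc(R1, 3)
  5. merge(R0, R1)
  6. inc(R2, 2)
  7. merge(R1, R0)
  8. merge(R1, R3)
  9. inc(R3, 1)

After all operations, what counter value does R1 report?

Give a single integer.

Op 1: merge R0<->R1 -> R0=(0,0,0,0) R1=(0,0,0,0)
Op 2: merge R1<->R0 -> R1=(0,0,0,0) R0=(0,0,0,0)
Op 3: merge R1<->R3 -> R1=(0,0,0,0) R3=(0,0,0,0)
Op 4: inc R1 by 3 -> R1=(0,3,0,0) value=3
Op 5: merge R0<->R1 -> R0=(0,3,0,0) R1=(0,3,0,0)
Op 6: inc R2 by 2 -> R2=(0,0,2,0) value=2
Op 7: merge R1<->R0 -> R1=(0,3,0,0) R0=(0,3,0,0)
Op 8: merge R1<->R3 -> R1=(0,3,0,0) R3=(0,3,0,0)
Op 9: inc R3 by 1 -> R3=(0,3,0,1) value=4

Answer: 3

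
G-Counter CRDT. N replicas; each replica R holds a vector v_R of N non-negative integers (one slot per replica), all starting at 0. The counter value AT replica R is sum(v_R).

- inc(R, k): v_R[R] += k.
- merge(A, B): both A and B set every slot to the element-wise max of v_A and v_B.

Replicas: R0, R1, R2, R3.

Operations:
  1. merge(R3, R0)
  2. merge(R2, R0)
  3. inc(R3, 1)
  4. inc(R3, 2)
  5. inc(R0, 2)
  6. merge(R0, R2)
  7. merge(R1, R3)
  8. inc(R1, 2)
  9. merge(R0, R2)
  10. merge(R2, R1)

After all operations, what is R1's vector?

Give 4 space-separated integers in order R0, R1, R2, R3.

Answer: 2 2 0 3

Derivation:
Op 1: merge R3<->R0 -> R3=(0,0,0,0) R0=(0,0,0,0)
Op 2: merge R2<->R0 -> R2=(0,0,0,0) R0=(0,0,0,0)
Op 3: inc R3 by 1 -> R3=(0,0,0,1) value=1
Op 4: inc R3 by 2 -> R3=(0,0,0,3) value=3
Op 5: inc R0 by 2 -> R0=(2,0,0,0) value=2
Op 6: merge R0<->R2 -> R0=(2,0,0,0) R2=(2,0,0,0)
Op 7: merge R1<->R3 -> R1=(0,0,0,3) R3=(0,0,0,3)
Op 8: inc R1 by 2 -> R1=(0,2,0,3) value=5
Op 9: merge R0<->R2 -> R0=(2,0,0,0) R2=(2,0,0,0)
Op 10: merge R2<->R1 -> R2=(2,2,0,3) R1=(2,2,0,3)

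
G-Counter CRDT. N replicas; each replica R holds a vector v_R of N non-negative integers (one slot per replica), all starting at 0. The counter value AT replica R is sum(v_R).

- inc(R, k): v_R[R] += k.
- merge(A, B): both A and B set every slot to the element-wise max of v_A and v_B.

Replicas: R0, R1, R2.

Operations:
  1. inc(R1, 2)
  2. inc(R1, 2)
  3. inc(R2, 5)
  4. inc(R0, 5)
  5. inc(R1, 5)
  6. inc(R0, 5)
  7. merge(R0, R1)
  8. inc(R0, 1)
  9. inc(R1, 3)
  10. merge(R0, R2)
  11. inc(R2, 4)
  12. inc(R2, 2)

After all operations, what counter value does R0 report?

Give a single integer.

Answer: 25

Derivation:
Op 1: inc R1 by 2 -> R1=(0,2,0) value=2
Op 2: inc R1 by 2 -> R1=(0,4,0) value=4
Op 3: inc R2 by 5 -> R2=(0,0,5) value=5
Op 4: inc R0 by 5 -> R0=(5,0,0) value=5
Op 5: inc R1 by 5 -> R1=(0,9,0) value=9
Op 6: inc R0 by 5 -> R0=(10,0,0) value=10
Op 7: merge R0<->R1 -> R0=(10,9,0) R1=(10,9,0)
Op 8: inc R0 by 1 -> R0=(11,9,0) value=20
Op 9: inc R1 by 3 -> R1=(10,12,0) value=22
Op 10: merge R0<->R2 -> R0=(11,9,5) R2=(11,9,5)
Op 11: inc R2 by 4 -> R2=(11,9,9) value=29
Op 12: inc R2 by 2 -> R2=(11,9,11) value=31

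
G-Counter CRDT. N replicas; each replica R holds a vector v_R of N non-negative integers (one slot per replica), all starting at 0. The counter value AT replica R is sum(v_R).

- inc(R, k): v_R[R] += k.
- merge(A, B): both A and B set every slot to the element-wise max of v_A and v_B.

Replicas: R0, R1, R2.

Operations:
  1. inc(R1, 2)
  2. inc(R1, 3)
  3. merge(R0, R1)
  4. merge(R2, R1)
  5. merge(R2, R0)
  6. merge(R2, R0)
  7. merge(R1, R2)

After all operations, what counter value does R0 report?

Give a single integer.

Answer: 5

Derivation:
Op 1: inc R1 by 2 -> R1=(0,2,0) value=2
Op 2: inc R1 by 3 -> R1=(0,5,0) value=5
Op 3: merge R0<->R1 -> R0=(0,5,0) R1=(0,5,0)
Op 4: merge R2<->R1 -> R2=(0,5,0) R1=(0,5,0)
Op 5: merge R2<->R0 -> R2=(0,5,0) R0=(0,5,0)
Op 6: merge R2<->R0 -> R2=(0,5,0) R0=(0,5,0)
Op 7: merge R1<->R2 -> R1=(0,5,0) R2=(0,5,0)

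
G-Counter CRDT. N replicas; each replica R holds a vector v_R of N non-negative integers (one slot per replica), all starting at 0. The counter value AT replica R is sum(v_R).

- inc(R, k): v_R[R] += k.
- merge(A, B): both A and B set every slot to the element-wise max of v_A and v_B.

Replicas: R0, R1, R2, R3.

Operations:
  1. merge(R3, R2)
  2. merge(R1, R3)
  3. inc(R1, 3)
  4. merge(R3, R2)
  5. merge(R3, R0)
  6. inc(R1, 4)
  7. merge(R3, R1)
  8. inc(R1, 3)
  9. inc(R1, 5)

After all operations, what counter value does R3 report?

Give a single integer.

Answer: 7

Derivation:
Op 1: merge R3<->R2 -> R3=(0,0,0,0) R2=(0,0,0,0)
Op 2: merge R1<->R3 -> R1=(0,0,0,0) R3=(0,0,0,0)
Op 3: inc R1 by 3 -> R1=(0,3,0,0) value=3
Op 4: merge R3<->R2 -> R3=(0,0,0,0) R2=(0,0,0,0)
Op 5: merge R3<->R0 -> R3=(0,0,0,0) R0=(0,0,0,0)
Op 6: inc R1 by 4 -> R1=(0,7,0,0) value=7
Op 7: merge R3<->R1 -> R3=(0,7,0,0) R1=(0,7,0,0)
Op 8: inc R1 by 3 -> R1=(0,10,0,0) value=10
Op 9: inc R1 by 5 -> R1=(0,15,0,0) value=15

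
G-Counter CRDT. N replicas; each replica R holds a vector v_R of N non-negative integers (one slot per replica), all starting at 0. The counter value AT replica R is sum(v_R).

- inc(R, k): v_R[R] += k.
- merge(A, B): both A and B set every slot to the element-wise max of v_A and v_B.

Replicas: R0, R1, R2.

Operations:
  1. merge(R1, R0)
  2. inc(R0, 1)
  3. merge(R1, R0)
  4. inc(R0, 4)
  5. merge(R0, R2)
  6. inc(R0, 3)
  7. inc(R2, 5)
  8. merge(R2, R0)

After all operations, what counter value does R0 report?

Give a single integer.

Answer: 13

Derivation:
Op 1: merge R1<->R0 -> R1=(0,0,0) R0=(0,0,0)
Op 2: inc R0 by 1 -> R0=(1,0,0) value=1
Op 3: merge R1<->R0 -> R1=(1,0,0) R0=(1,0,0)
Op 4: inc R0 by 4 -> R0=(5,0,0) value=5
Op 5: merge R0<->R2 -> R0=(5,0,0) R2=(5,0,0)
Op 6: inc R0 by 3 -> R0=(8,0,0) value=8
Op 7: inc R2 by 5 -> R2=(5,0,5) value=10
Op 8: merge R2<->R0 -> R2=(8,0,5) R0=(8,0,5)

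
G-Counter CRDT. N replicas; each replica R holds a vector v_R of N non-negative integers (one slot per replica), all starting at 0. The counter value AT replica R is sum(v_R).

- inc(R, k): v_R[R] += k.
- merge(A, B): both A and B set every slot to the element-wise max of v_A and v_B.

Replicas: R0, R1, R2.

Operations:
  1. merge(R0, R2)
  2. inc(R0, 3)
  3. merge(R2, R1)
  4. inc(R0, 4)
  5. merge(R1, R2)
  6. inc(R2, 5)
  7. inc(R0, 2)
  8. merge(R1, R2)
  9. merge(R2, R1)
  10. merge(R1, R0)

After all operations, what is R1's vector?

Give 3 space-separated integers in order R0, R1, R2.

Op 1: merge R0<->R2 -> R0=(0,0,0) R2=(0,0,0)
Op 2: inc R0 by 3 -> R0=(3,0,0) value=3
Op 3: merge R2<->R1 -> R2=(0,0,0) R1=(0,0,0)
Op 4: inc R0 by 4 -> R0=(7,0,0) value=7
Op 5: merge R1<->R2 -> R1=(0,0,0) R2=(0,0,0)
Op 6: inc R2 by 5 -> R2=(0,0,5) value=5
Op 7: inc R0 by 2 -> R0=(9,0,0) value=9
Op 8: merge R1<->R2 -> R1=(0,0,5) R2=(0,0,5)
Op 9: merge R2<->R1 -> R2=(0,0,5) R1=(0,0,5)
Op 10: merge R1<->R0 -> R1=(9,0,5) R0=(9,0,5)

Answer: 9 0 5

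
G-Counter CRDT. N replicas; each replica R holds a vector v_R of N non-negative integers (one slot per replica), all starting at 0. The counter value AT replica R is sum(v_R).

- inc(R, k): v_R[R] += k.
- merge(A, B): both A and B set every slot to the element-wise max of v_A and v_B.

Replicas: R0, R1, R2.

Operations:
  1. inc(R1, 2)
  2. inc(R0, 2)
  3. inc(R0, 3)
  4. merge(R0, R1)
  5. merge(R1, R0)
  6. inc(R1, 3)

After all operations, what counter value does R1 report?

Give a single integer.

Op 1: inc R1 by 2 -> R1=(0,2,0) value=2
Op 2: inc R0 by 2 -> R0=(2,0,0) value=2
Op 3: inc R0 by 3 -> R0=(5,0,0) value=5
Op 4: merge R0<->R1 -> R0=(5,2,0) R1=(5,2,0)
Op 5: merge R1<->R0 -> R1=(5,2,0) R0=(5,2,0)
Op 6: inc R1 by 3 -> R1=(5,5,0) value=10

Answer: 10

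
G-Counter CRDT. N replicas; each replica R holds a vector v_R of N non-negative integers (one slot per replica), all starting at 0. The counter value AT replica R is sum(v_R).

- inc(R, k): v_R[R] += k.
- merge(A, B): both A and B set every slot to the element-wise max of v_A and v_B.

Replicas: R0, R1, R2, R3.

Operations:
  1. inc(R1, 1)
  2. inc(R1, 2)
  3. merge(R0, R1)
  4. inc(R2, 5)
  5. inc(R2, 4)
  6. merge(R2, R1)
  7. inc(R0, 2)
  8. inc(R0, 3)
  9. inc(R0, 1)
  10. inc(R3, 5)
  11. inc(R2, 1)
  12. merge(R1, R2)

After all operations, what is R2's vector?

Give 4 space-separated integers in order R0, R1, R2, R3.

Answer: 0 3 10 0

Derivation:
Op 1: inc R1 by 1 -> R1=(0,1,0,0) value=1
Op 2: inc R1 by 2 -> R1=(0,3,0,0) value=3
Op 3: merge R0<->R1 -> R0=(0,3,0,0) R1=(0,3,0,0)
Op 4: inc R2 by 5 -> R2=(0,0,5,0) value=5
Op 5: inc R2 by 4 -> R2=(0,0,9,0) value=9
Op 6: merge R2<->R1 -> R2=(0,3,9,0) R1=(0,3,9,0)
Op 7: inc R0 by 2 -> R0=(2,3,0,0) value=5
Op 8: inc R0 by 3 -> R0=(5,3,0,0) value=8
Op 9: inc R0 by 1 -> R0=(6,3,0,0) value=9
Op 10: inc R3 by 5 -> R3=(0,0,0,5) value=5
Op 11: inc R2 by 1 -> R2=(0,3,10,0) value=13
Op 12: merge R1<->R2 -> R1=(0,3,10,0) R2=(0,3,10,0)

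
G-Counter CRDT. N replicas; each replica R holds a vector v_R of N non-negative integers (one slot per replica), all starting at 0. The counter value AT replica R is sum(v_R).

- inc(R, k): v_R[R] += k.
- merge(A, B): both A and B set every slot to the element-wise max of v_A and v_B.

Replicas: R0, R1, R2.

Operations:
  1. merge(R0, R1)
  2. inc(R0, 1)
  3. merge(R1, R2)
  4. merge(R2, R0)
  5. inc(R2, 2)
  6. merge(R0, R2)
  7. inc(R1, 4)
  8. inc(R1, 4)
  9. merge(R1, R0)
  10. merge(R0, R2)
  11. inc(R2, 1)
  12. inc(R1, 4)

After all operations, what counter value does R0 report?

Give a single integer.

Op 1: merge R0<->R1 -> R0=(0,0,0) R1=(0,0,0)
Op 2: inc R0 by 1 -> R0=(1,0,0) value=1
Op 3: merge R1<->R2 -> R1=(0,0,0) R2=(0,0,0)
Op 4: merge R2<->R0 -> R2=(1,0,0) R0=(1,0,0)
Op 5: inc R2 by 2 -> R2=(1,0,2) value=3
Op 6: merge R0<->R2 -> R0=(1,0,2) R2=(1,0,2)
Op 7: inc R1 by 4 -> R1=(0,4,0) value=4
Op 8: inc R1 by 4 -> R1=(0,8,0) value=8
Op 9: merge R1<->R0 -> R1=(1,8,2) R0=(1,8,2)
Op 10: merge R0<->R2 -> R0=(1,8,2) R2=(1,8,2)
Op 11: inc R2 by 1 -> R2=(1,8,3) value=12
Op 12: inc R1 by 4 -> R1=(1,12,2) value=15

Answer: 11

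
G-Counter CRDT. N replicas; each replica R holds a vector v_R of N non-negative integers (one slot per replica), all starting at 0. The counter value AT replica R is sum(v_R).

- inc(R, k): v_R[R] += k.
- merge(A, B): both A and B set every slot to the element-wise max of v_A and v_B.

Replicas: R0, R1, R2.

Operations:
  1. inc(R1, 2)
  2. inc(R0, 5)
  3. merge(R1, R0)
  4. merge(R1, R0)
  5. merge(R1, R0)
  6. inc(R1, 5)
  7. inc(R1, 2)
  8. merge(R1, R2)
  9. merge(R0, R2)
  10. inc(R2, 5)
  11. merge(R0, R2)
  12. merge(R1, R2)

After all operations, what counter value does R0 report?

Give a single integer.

Answer: 19

Derivation:
Op 1: inc R1 by 2 -> R1=(0,2,0) value=2
Op 2: inc R0 by 5 -> R0=(5,0,0) value=5
Op 3: merge R1<->R0 -> R1=(5,2,0) R0=(5,2,0)
Op 4: merge R1<->R0 -> R1=(5,2,0) R0=(5,2,0)
Op 5: merge R1<->R0 -> R1=(5,2,0) R0=(5,2,0)
Op 6: inc R1 by 5 -> R1=(5,7,0) value=12
Op 7: inc R1 by 2 -> R1=(5,9,0) value=14
Op 8: merge R1<->R2 -> R1=(5,9,0) R2=(5,9,0)
Op 9: merge R0<->R2 -> R0=(5,9,0) R2=(5,9,0)
Op 10: inc R2 by 5 -> R2=(5,9,5) value=19
Op 11: merge R0<->R2 -> R0=(5,9,5) R2=(5,9,5)
Op 12: merge R1<->R2 -> R1=(5,9,5) R2=(5,9,5)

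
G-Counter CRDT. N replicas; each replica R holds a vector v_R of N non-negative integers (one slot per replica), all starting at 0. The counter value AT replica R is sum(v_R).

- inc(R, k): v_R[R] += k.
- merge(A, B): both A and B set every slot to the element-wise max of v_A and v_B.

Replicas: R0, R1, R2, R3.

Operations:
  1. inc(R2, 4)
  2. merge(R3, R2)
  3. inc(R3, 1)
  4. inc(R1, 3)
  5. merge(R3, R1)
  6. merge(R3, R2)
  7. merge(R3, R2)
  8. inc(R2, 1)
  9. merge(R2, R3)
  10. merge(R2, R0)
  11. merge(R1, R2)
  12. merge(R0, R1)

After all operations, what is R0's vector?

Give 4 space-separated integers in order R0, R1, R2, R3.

Answer: 0 3 5 1

Derivation:
Op 1: inc R2 by 4 -> R2=(0,0,4,0) value=4
Op 2: merge R3<->R2 -> R3=(0,0,4,0) R2=(0,0,4,0)
Op 3: inc R3 by 1 -> R3=(0,0,4,1) value=5
Op 4: inc R1 by 3 -> R1=(0,3,0,0) value=3
Op 5: merge R3<->R1 -> R3=(0,3,4,1) R1=(0,3,4,1)
Op 6: merge R3<->R2 -> R3=(0,3,4,1) R2=(0,3,4,1)
Op 7: merge R3<->R2 -> R3=(0,3,4,1) R2=(0,3,4,1)
Op 8: inc R2 by 1 -> R2=(0,3,5,1) value=9
Op 9: merge R2<->R3 -> R2=(0,3,5,1) R3=(0,3,5,1)
Op 10: merge R2<->R0 -> R2=(0,3,5,1) R0=(0,3,5,1)
Op 11: merge R1<->R2 -> R1=(0,3,5,1) R2=(0,3,5,1)
Op 12: merge R0<->R1 -> R0=(0,3,5,1) R1=(0,3,5,1)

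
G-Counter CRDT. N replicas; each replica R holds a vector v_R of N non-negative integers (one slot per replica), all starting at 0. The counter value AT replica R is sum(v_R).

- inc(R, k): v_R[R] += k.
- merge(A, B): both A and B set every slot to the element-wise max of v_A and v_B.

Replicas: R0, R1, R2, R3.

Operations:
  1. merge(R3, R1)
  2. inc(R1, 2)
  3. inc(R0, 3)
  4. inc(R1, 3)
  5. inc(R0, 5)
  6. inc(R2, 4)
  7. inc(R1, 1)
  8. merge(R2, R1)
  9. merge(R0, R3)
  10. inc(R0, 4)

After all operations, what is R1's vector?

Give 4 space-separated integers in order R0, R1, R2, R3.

Op 1: merge R3<->R1 -> R3=(0,0,0,0) R1=(0,0,0,0)
Op 2: inc R1 by 2 -> R1=(0,2,0,0) value=2
Op 3: inc R0 by 3 -> R0=(3,0,0,0) value=3
Op 4: inc R1 by 3 -> R1=(0,5,0,0) value=5
Op 5: inc R0 by 5 -> R0=(8,0,0,0) value=8
Op 6: inc R2 by 4 -> R2=(0,0,4,0) value=4
Op 7: inc R1 by 1 -> R1=(0,6,0,0) value=6
Op 8: merge R2<->R1 -> R2=(0,6,4,0) R1=(0,6,4,0)
Op 9: merge R0<->R3 -> R0=(8,0,0,0) R3=(8,0,0,0)
Op 10: inc R0 by 4 -> R0=(12,0,0,0) value=12

Answer: 0 6 4 0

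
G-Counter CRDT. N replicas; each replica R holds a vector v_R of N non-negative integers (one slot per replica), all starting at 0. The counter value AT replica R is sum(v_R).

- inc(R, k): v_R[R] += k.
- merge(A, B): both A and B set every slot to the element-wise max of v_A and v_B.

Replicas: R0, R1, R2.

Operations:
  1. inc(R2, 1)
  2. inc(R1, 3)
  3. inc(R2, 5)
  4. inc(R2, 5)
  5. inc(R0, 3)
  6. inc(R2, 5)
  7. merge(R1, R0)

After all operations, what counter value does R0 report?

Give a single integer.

Op 1: inc R2 by 1 -> R2=(0,0,1) value=1
Op 2: inc R1 by 3 -> R1=(0,3,0) value=3
Op 3: inc R2 by 5 -> R2=(0,0,6) value=6
Op 4: inc R2 by 5 -> R2=(0,0,11) value=11
Op 5: inc R0 by 3 -> R0=(3,0,0) value=3
Op 6: inc R2 by 5 -> R2=(0,0,16) value=16
Op 7: merge R1<->R0 -> R1=(3,3,0) R0=(3,3,0)

Answer: 6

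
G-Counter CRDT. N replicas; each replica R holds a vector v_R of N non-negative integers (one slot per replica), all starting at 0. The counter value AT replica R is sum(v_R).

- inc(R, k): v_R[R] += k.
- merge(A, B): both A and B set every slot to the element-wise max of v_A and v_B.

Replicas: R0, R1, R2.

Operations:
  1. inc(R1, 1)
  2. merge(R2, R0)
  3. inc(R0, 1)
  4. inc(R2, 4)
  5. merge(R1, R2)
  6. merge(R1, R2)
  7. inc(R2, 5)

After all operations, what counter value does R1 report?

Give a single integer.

Answer: 5

Derivation:
Op 1: inc R1 by 1 -> R1=(0,1,0) value=1
Op 2: merge R2<->R0 -> R2=(0,0,0) R0=(0,0,0)
Op 3: inc R0 by 1 -> R0=(1,0,0) value=1
Op 4: inc R2 by 4 -> R2=(0,0,4) value=4
Op 5: merge R1<->R2 -> R1=(0,1,4) R2=(0,1,4)
Op 6: merge R1<->R2 -> R1=(0,1,4) R2=(0,1,4)
Op 7: inc R2 by 5 -> R2=(0,1,9) value=10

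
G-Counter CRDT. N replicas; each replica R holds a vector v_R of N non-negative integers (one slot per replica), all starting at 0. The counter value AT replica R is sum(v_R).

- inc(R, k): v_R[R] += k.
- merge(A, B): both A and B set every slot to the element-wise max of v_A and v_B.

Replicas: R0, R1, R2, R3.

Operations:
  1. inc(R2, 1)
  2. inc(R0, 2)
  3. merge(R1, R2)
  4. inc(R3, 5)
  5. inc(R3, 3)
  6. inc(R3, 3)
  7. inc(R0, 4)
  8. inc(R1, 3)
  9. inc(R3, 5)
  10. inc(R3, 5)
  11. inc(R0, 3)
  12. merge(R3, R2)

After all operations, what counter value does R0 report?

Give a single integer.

Op 1: inc R2 by 1 -> R2=(0,0,1,0) value=1
Op 2: inc R0 by 2 -> R0=(2,0,0,0) value=2
Op 3: merge R1<->R2 -> R1=(0,0,1,0) R2=(0,0,1,0)
Op 4: inc R3 by 5 -> R3=(0,0,0,5) value=5
Op 5: inc R3 by 3 -> R3=(0,0,0,8) value=8
Op 6: inc R3 by 3 -> R3=(0,0,0,11) value=11
Op 7: inc R0 by 4 -> R0=(6,0,0,0) value=6
Op 8: inc R1 by 3 -> R1=(0,3,1,0) value=4
Op 9: inc R3 by 5 -> R3=(0,0,0,16) value=16
Op 10: inc R3 by 5 -> R3=(0,0,0,21) value=21
Op 11: inc R0 by 3 -> R0=(9,0,0,0) value=9
Op 12: merge R3<->R2 -> R3=(0,0,1,21) R2=(0,0,1,21)

Answer: 9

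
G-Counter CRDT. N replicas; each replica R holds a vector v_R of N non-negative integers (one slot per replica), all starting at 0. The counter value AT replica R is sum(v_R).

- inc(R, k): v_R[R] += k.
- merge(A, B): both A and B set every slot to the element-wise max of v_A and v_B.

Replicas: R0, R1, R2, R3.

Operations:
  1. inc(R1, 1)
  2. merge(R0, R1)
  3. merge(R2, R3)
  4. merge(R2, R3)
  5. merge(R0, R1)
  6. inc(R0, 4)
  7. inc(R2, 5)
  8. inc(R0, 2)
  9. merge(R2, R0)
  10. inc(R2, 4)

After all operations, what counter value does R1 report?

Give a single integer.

Op 1: inc R1 by 1 -> R1=(0,1,0,0) value=1
Op 2: merge R0<->R1 -> R0=(0,1,0,0) R1=(0,1,0,0)
Op 3: merge R2<->R3 -> R2=(0,0,0,0) R3=(0,0,0,0)
Op 4: merge R2<->R3 -> R2=(0,0,0,0) R3=(0,0,0,0)
Op 5: merge R0<->R1 -> R0=(0,1,0,0) R1=(0,1,0,0)
Op 6: inc R0 by 4 -> R0=(4,1,0,0) value=5
Op 7: inc R2 by 5 -> R2=(0,0,5,0) value=5
Op 8: inc R0 by 2 -> R0=(6,1,0,0) value=7
Op 9: merge R2<->R0 -> R2=(6,1,5,0) R0=(6,1,5,0)
Op 10: inc R2 by 4 -> R2=(6,1,9,0) value=16

Answer: 1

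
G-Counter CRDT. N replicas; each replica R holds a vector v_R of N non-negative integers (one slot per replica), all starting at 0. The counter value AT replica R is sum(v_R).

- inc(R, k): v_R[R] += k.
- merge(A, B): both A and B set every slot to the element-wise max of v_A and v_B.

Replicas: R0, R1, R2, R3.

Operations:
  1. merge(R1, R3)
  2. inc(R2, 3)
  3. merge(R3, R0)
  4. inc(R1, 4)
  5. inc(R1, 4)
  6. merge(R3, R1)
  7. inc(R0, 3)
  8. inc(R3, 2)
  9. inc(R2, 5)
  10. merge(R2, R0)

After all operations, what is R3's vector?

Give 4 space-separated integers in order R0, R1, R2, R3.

Answer: 0 8 0 2

Derivation:
Op 1: merge R1<->R3 -> R1=(0,0,0,0) R3=(0,0,0,0)
Op 2: inc R2 by 3 -> R2=(0,0,3,0) value=3
Op 3: merge R3<->R0 -> R3=(0,0,0,0) R0=(0,0,0,0)
Op 4: inc R1 by 4 -> R1=(0,4,0,0) value=4
Op 5: inc R1 by 4 -> R1=(0,8,0,0) value=8
Op 6: merge R3<->R1 -> R3=(0,8,0,0) R1=(0,8,0,0)
Op 7: inc R0 by 3 -> R0=(3,0,0,0) value=3
Op 8: inc R3 by 2 -> R3=(0,8,0,2) value=10
Op 9: inc R2 by 5 -> R2=(0,0,8,0) value=8
Op 10: merge R2<->R0 -> R2=(3,0,8,0) R0=(3,0,8,0)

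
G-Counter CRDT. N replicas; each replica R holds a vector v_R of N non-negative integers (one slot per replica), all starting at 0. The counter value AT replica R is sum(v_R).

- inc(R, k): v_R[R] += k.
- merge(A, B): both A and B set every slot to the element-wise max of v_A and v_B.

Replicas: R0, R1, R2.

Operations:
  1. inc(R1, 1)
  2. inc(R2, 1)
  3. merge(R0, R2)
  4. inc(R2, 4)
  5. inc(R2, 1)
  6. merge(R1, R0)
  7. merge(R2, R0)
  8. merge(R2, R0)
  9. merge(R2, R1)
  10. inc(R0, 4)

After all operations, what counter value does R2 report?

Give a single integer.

Op 1: inc R1 by 1 -> R1=(0,1,0) value=1
Op 2: inc R2 by 1 -> R2=(0,0,1) value=1
Op 3: merge R0<->R2 -> R0=(0,0,1) R2=(0,0,1)
Op 4: inc R2 by 4 -> R2=(0,0,5) value=5
Op 5: inc R2 by 1 -> R2=(0,0,6) value=6
Op 6: merge R1<->R0 -> R1=(0,1,1) R0=(0,1,1)
Op 7: merge R2<->R0 -> R2=(0,1,6) R0=(0,1,6)
Op 8: merge R2<->R0 -> R2=(0,1,6) R0=(0,1,6)
Op 9: merge R2<->R1 -> R2=(0,1,6) R1=(0,1,6)
Op 10: inc R0 by 4 -> R0=(4,1,6) value=11

Answer: 7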